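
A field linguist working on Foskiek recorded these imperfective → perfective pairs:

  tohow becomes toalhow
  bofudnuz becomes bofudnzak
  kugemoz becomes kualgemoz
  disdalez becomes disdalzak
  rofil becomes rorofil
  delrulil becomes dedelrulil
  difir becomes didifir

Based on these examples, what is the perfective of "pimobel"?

pimoblak

kugemoz and bofudnuz both end in -z yet inflect differently (kualgemoz, bofudnzak), so the final letter is not what conditions the rule; the last vowel is.
"pimobel" has last vowel 'e'. The one such stem in the data (disdalez → disdalzak) deletes the last vowel and adds -ak (as does bofudnuz), so the same rule applies.
The other patterns: stems whose last vowel is 'o' insert -al- after the first vowel; stems whose last vowel is 'i' repeat the first consonant+vowel as a prefix.
So pimobel → pimoblak.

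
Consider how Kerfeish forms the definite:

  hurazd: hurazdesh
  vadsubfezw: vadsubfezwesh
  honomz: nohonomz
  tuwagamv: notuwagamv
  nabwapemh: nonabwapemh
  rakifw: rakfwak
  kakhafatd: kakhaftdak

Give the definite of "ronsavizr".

"ronsavizr" has second-to-last letter 'z'. The stems whose second-to-last letter is 'z' (hurazd → hurazdesh, vadsubfezw → vadsubfezwesh) add -esh.
The other patterns: stems whose second-to-last letter is 'm' add the prefix no-; stems whose second-to-last letter is 'f' or 't' delete the last vowel and add -ak.
So ronsavizr → ronsavizresh.

ronsavizresh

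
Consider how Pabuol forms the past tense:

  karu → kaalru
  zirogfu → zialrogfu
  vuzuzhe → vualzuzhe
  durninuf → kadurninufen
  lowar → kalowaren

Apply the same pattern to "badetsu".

baaldetsu

zirogfu and durninuf both have last vowel 'u' yet inflect differently (zialrogfu, kadurninufen), so the last vowel is not what conditions the rule; whether the stem ends in a vowel or a consonant is.
"badetsu" ends in a vowel. The stems ending in a vowel (zirogfu → zialrogfu, vuzuzhe → vualzuzhe, karu → kaalru) insert -al- after the first vowel.
The other pattern: stems ending in a consonant add ka- … -en around the stem.
So badetsu → baaldetsu.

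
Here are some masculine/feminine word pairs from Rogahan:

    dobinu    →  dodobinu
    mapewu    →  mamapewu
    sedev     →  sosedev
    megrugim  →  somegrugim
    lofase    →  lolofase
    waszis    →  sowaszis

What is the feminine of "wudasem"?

"wudasem" ends in a consonant. The stems ending in a consonant (waszis → sowaszis, sedev → sosedev, megrugim → somegrugim) add the prefix so-.
The other pattern: stems ending in a vowel repeat the first consonant+vowel as a prefix.
So wudasem → sowudasem.

sowudasem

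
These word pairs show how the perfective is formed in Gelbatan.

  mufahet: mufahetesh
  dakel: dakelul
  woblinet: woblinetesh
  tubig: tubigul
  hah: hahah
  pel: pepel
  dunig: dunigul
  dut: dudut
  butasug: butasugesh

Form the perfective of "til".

pel and dakel both end in -l yet inflect differently (pepel, dakelul), so the final letter is not what conditions the rule; the number of vowels is.
"til" has 1 vowel. The stems with 1 vowel (pel → pepel, hah → hahah, dut → dudut) repeat the first consonant+vowel as a prefix.
So til → titil.

titil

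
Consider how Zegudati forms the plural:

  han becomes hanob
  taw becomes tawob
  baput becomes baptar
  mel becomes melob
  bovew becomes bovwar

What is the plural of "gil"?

gilob

taw and bovew both end in -w yet inflect differently (tawob, bovwar), so the final letter is not what conditions the rule; the number of vowels is.
"gil" has 1 vowel. The stems with 1 vowel (han → hanob, taw → tawob, mel → melob) add -ob.
So gil → gilob.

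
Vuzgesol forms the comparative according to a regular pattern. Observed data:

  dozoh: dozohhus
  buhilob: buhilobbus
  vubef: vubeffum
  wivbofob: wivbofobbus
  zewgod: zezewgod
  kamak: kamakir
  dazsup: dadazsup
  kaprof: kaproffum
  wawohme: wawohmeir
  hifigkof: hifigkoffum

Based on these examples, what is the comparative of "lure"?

wawohme and vubef both have last vowel 'e' yet inflect differently (wawohmeir, vubeffum), so the last vowel is not what conditions the rule; the final letter is.
"lure" ends in -e. The one such stem in the data (wawohme → wawohmeir) adds -ir, so the same rule applies.
So lure → lureir.

lureir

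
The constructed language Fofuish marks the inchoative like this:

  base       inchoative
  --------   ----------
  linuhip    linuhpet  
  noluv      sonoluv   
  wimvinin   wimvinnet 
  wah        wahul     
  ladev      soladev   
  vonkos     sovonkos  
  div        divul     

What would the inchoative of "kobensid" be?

"kobensid" has 3 vowels. The stems with 3 vowels (linuhip → linuhpet, wimvinin → wimvinnet) delete the last vowel and add -et.
The other patterns: stems with 1 vowel add -ul; stems with 2 vowels add the prefix so-.
So kobensid → kobensdet.

kobensdet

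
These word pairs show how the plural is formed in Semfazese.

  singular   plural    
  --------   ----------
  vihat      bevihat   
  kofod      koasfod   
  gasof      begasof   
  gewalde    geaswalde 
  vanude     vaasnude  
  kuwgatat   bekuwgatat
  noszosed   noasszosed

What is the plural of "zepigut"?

bezepigut

gasof and kofod both have last vowel 'o' yet inflect differently (begasof, koasfod), so the last vowel is not what conditions the rule; the final letter is.
"zepigut" ends in -t. The stems ending in -t (vihat → bevihat, kuwgatat → bekuwgatat) add the prefix be-.
The other pattern: stems ending in -d or -e insert -as- after the first vowel.
So zepigut → bezepigut.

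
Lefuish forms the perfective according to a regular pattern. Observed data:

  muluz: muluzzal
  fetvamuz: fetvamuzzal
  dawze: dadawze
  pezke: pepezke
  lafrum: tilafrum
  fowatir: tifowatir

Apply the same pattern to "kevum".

"kevum" ends in -m. The one such stem in the data (lafrum → tilafrum) adds the prefix ti-, so the same rule applies.
The other patterns: stems ending in -z double the final consonant and add -al; stems ending in -e repeat the first consonant+vowel as a prefix.
So kevum → tikevum.

tikevum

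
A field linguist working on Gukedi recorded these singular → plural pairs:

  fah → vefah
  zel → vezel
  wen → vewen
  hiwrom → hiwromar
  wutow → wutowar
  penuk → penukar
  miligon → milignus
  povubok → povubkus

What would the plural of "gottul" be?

gottular

"gottul" has 2 vowels. The stems with 2 vowels (hiwrom → hiwromar, wutow → wutowar, penuk → penukar) add -ar.
So gottul → gottular.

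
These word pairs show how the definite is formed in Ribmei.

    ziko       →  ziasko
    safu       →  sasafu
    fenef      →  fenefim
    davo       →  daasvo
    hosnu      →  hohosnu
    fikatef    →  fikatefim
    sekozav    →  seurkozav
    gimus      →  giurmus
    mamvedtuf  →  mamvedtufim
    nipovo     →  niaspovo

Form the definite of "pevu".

hosnu and mamvedtuf both have last vowel 'u' yet inflect differently (hohosnu, mamvedtufim), so the last vowel is not what conditions the rule; the final letter is.
"pevu" ends in -u. The stems ending in -u (hosnu → hohosnu, safu → sasafu) repeat the first consonant+vowel as a prefix.
So pevu → pepevu.

pepevu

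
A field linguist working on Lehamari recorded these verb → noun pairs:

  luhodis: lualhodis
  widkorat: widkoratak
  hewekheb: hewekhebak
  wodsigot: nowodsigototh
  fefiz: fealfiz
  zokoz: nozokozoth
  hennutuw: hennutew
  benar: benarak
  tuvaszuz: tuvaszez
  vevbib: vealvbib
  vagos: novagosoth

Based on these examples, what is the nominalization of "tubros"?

notubrosoth

zokoz and tuvaszuz both end in -z yet inflect differently (nozokozoth, tuvaszez), so the final letter is not what conditions the rule; the last vowel is.
"tubros" has last vowel 'o'. The stems whose last vowel is 'o' (wodsigot → nowodsigototh, zokoz → nozokozoth, vagos → novagosoth) add no- … -oth around the stem.
The other patterns: stems whose last vowel is 'u' change the last vowel to 'e'; stems whose last vowel is 'a' or 'e' add -ak; stems whose last vowel is 'i' insert -al- after the first vowel.
So tubros → notubrosoth.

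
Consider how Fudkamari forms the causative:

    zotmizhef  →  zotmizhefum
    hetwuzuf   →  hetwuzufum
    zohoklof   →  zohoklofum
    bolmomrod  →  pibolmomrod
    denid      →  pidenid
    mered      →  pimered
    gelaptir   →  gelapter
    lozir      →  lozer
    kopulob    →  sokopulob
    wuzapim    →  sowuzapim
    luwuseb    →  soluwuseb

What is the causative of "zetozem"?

sozetozem

zohoklof and bolmomrod both have last vowel 'o' yet inflect differently (zohoklofum, pibolmomrod), so the last vowel is not what conditions the rule; the final letter is.
"zetozem" ends in -m. The one such stem in the data (wuzapim → sowuzapim) adds the prefix so-, so the same rule applies.
So zetozem → sozetozem.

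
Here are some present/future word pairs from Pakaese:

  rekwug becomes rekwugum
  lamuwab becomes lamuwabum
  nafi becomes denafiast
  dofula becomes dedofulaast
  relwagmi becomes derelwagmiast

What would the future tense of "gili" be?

lamuwab and dofula both have last vowel 'a' yet inflect differently (lamuwabum, dedofulaast), so the last vowel is not what conditions the rule; whether the stem ends in a vowel or a consonant is.
"gili" ends in a vowel. The stems ending in a vowel (nafi → denafiast, dofula → dedofulaast, relwagmi → derelwagmiast) add de- … -ast around the stem.
The other pattern: stems ending in a consonant add -um.
So gili → degiliast.

degiliast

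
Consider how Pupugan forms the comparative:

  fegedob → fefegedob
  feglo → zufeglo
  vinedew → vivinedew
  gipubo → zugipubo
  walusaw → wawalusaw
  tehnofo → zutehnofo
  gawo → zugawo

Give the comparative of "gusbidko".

"gusbidko" ends in -o. The stems ending in -o (gawo → zugawo, feglo → zufeglo, gipubo → zugipubo) add the prefix zu-.
The other pattern: stems ending in -b or -w repeat the first consonant+vowel as a prefix.
So gusbidko → zugusbidko.

zugusbidko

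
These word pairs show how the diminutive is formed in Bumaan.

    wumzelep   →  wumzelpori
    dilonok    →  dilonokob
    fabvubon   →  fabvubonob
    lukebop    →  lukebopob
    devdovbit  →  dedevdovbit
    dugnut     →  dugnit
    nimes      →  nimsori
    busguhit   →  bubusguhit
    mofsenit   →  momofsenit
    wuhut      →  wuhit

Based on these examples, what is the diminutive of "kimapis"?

dugnut and mofsenit both end in -t yet inflect differently (dugnit, momofsenit), so the final letter is not what conditions the rule; the last vowel is.
"kimapis" has last vowel 'i'. The stems whose last vowel is 'i' (mofsenit → momofsenit, busguhit → bubusguhit, devdovbit → dedevdovbit) repeat the first consonant+vowel as a prefix.
So kimapis → kikimapis.

kikimapis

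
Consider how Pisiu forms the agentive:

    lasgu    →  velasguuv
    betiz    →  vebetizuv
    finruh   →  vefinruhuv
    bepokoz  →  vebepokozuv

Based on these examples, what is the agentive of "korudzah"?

Every pair shown (lasgu → velasguuv, betiz → vebetizuv, finruh → vefinruhuv, …) follows the same rule: add ve- … -uv around the stem.
So korudzah → vekorudzahuv.

vekorudzahuv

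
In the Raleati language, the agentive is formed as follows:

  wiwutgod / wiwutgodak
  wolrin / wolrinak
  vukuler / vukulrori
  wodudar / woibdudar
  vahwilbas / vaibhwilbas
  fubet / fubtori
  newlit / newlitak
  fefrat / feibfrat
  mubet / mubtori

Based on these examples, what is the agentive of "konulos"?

konulosak

fefrat and fubet both end in -t yet inflect differently (feibfrat, fubtori), so the final letter is not what conditions the rule; the last vowel is.
"konulos" has last vowel 'o'. The one such stem in the data (wiwutgod → wiwutgodak) adds -ak, so the same rule applies.
The other patterns: stems whose last vowel is 'a' insert -ib- after the first vowel; stems whose last vowel is 'e' delete the last vowel and add -ori.
So konulos → konulosak.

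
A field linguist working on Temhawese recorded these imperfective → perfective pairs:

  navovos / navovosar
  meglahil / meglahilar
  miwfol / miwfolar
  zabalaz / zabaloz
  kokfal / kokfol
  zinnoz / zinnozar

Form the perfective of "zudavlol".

zudavlolar

zabalaz and zinnoz both end in -z yet inflect differently (zabaloz, zinnozar), so the final letter is not what conditions the rule; the last vowel is.
"zudavlol" has last vowel 'o'. The stems whose last vowel is 'o' (zinnoz → zinnozar, miwfol → miwfolar, navovos → navovosar) add -ar.
So zudavlol → zudavlolar.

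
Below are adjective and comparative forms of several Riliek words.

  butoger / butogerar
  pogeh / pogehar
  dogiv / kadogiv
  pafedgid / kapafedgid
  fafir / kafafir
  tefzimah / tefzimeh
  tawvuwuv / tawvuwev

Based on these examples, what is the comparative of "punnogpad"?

punnogped

"punnogpad" has last vowel 'a'. The one such stem in the data (tefzimah → tefzimeh) changes the last vowel to 'e' (as does tawvuwuv), so the same rule applies.
So punnogpad → punnogped.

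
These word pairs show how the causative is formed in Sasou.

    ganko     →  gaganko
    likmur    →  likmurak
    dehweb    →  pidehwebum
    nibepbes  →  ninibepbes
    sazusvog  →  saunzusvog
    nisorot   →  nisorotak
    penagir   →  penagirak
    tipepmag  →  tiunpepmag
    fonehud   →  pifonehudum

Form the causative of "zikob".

sazusvog and ganko both have last vowel 'o' yet inflect differently (saunzusvog, gaganko), so the last vowel is not what conditions the rule; the final letter is.
"zikob" ends in -b. The one such stem in the data (dehweb → pidehwebum) adds pi- … -um around the stem, so the same rule applies.
So zikob → pizikobum.

pizikobum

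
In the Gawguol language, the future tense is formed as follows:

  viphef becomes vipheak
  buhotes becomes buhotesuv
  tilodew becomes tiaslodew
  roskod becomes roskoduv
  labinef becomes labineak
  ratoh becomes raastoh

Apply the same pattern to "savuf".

buhotes and viphef both have last vowel 'e' yet inflect differently (buhotesuv, vipheak), so the last vowel is not what conditions the rule; the final letter is.
"savuf" ends in -f. The stems ending in -f (viphef → vipheak, labinef → labineak) drop the final letter and add -ak.
So savuf → savuak.

savuak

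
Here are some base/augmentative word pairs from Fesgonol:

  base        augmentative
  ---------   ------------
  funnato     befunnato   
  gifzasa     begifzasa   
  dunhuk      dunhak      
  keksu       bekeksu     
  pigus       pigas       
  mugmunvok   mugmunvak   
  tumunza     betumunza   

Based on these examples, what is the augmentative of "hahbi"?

mugmunvok and funnato both have last vowel 'o' yet inflect differently (mugmunvak, befunnato), so the last vowel is not what conditions the rule; whether the stem ends in a vowel or a consonant is.
"hahbi" ends in a vowel. The stems ending in a vowel (funnato → befunnato, keksu → bekeksu, tumunza → betumunza) add the prefix be-.
So hahbi → behahbi.

behahbi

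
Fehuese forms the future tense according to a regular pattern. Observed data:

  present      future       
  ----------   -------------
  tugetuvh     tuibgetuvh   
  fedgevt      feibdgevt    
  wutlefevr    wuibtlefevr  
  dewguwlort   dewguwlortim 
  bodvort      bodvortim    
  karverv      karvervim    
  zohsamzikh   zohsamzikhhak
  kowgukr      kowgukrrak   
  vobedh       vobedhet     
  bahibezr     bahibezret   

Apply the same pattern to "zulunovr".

fedgevt and dewguwlort both end in -t yet inflect differently (feibdgevt, dewguwlortim), so the final letter is not what conditions the rule; the second-to-last letter is.
"zulunovr" has second-to-last letter 'v'. The stems whose second-to-last letter is 'v' (tugetuvh → tuibgetuvh, fedgevt → feibdgevt, wutlefevr → wuibtlefevr) insert -ib- after the first vowel.
The other patterns: stems whose second-to-last letter is 'r' add -im; stems whose second-to-last letter is 'k' double the final consonant and add -ak; stems whose second-to-last letter is 'd' or 'z' add -et.
So zulunovr → zuiblunovr.

zuiblunovr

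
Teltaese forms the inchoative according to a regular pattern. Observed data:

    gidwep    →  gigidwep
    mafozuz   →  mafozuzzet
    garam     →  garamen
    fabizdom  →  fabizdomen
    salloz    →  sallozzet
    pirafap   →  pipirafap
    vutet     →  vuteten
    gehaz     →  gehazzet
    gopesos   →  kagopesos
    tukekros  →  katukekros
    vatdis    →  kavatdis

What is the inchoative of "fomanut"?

gopesos and salloz both have last vowel 'o' yet inflect differently (kagopesos, sallozzet), so the last vowel is not what conditions the rule; the final letter is.
"fomanut" ends in -t. The one such stem in the data (vutet → vuteten) adds -en, so the same rule applies.
So fomanut → fomanuten.

fomanuten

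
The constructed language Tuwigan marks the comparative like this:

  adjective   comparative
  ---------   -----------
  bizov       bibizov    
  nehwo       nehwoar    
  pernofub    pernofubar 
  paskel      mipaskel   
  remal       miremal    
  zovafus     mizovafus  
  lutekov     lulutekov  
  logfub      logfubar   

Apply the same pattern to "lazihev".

zovafus and logfub both have last vowel 'u' yet inflect differently (mizovafus, logfubar), so the last vowel is not what conditions the rule; the final letter is.
"lazihev" ends in -v. The stems ending in -v (bizov → bibizov, lutekov → lulutekov) repeat the first consonant+vowel as a prefix.
So lazihev → lalazihev.

lalazihev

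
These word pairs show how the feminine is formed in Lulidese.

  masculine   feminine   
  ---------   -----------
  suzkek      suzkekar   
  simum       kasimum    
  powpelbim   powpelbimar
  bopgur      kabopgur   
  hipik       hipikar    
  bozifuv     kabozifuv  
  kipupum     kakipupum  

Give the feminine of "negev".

negevar

kipupum and powpelbim both end in -m yet inflect differently (kakipupum, powpelbimar), so the final letter is not what conditions the rule; the last vowel is.
"negev" has last vowel 'e'. The one such stem in the data (suzkek → suzkekar) adds -ar, so the same rule applies.
So negev → negevar.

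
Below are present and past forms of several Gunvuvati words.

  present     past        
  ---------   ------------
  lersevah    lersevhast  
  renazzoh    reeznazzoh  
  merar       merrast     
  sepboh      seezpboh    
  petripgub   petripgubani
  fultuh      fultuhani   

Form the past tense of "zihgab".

lersevah and sepboh both end in -h yet inflect differently (lersevhast, seezpboh), so the final letter is not what conditions the rule; the last vowel is.
"zihgab" has last vowel 'a'. The stems whose last vowel is 'a' (merar → merrast, lersevah → lersevhast) delete the last vowel and add -ast.
The other patterns: stems whose last vowel is 'o' insert -ez- after the first vowel; stems whose last vowel is 'u' add -ani.
So zihgab → zihgbast.

zihgbast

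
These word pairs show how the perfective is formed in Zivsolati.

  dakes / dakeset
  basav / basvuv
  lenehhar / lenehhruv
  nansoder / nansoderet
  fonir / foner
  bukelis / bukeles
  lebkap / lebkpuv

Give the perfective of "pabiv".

pabev

"pabiv" has last vowel 'i'. The stems whose last vowel is 'i' (fonir → foner, bukelis → bukeles) change the last vowel to 'e'.
So pabiv → pabev.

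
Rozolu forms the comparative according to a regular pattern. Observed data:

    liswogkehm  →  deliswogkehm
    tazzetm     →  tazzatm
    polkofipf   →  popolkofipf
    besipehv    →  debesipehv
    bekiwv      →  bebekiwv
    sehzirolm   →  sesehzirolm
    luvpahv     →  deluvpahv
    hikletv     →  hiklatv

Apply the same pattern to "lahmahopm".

lalahmahopm

hikletv and besipehv both end in -v yet inflect differently (hiklatv, debesipehv), so the final letter is not what conditions the rule; the second-to-last letter is.
"lahmahopm" has second-to-last letter 'p'. The one such stem in the data (polkofipf → popolkofipf) repeats the first consonant+vowel as a prefix (as do bekiwv, sehzirolm), so the same rule applies.
So lahmahopm → lalahmahopm.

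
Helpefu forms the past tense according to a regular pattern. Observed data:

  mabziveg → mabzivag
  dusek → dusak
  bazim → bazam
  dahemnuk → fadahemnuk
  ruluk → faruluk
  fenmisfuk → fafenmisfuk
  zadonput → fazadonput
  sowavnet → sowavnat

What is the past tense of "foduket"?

"foduket" has last vowel 'e'. The stems whose last vowel is 'e' (dusek → dusak, mabziveg → mabzivag, sowavnet → sowavnat) change the last vowel to 'a'.
The other pattern: stems whose last vowel is 'u' add the prefix fa-.
So foduket → fodukat.

fodukat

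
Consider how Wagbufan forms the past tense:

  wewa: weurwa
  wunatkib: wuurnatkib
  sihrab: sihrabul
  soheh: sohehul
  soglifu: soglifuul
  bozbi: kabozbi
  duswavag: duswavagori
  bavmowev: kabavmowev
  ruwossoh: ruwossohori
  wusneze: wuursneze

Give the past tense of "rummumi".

sihrab and wunatkib both end in -b yet inflect differently (sihrabul, wuurnatkib), so the final letter is not what conditions the rule; the first letter is.
"rummumi" begins with r-. The one such stem in the data (ruwossoh → ruwossohori) adds -ori, so the same rule applies.
The other patterns: stems beginning with b- add the prefix ka-; stems beginning with s- add -ul; stems beginning with w- insert -ur- after the first vowel.
So rummumi → rummumiori.

rummumiori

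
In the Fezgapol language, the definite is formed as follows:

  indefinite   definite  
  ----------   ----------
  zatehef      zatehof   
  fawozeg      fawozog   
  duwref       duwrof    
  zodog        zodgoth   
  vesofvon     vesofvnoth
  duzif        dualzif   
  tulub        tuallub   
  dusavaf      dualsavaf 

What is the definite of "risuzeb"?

risuzob

fawozeg and zodog both end in -g yet inflect differently (fawozog, zodgoth), so the final letter is not what conditions the rule; the last vowel is.
"risuzeb" has last vowel 'e'. The stems whose last vowel is 'e' (zatehef → zatehof, fawozeg → fawozog, duwref → duwrof) change the last vowel to 'o'.
So risuzeb → risuzob.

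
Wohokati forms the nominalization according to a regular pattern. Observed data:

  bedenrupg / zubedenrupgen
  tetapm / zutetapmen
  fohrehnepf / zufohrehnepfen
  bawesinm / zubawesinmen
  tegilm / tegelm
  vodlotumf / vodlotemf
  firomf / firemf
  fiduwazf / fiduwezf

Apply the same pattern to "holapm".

zuholapmen

tetapm and tegilm both end in -m yet inflect differently (zutetapmen, tegelm), so the final letter is not what conditions the rule; the second-to-last letter is.
"holapm" has second-to-last letter 'p'. The stems whose second-to-last letter is 'p' (bedenrupg → zubedenrupgen, tetapm → zutetapmen, fohrehnepf → zufohrehnepfen) add zu- … -en around the stem.
The other pattern: stems whose second-to-last letter is 'l', 'm' or 'z' change the last vowel to 'e'.
So holapm → zuholapmen.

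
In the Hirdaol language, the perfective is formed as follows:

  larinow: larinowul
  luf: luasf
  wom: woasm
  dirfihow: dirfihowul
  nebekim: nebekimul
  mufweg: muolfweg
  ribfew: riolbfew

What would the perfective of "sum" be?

ribfew and dirfihow both end in -w yet inflect differently (riolbfew, dirfihowul), so the final letter is not what conditions the rule; the number of vowels is.
"sum" has 1 vowel. The stems with 1 vowel (wom → woasm, luf → luasf) insert -as- after the first vowel.
So sum → suasm.

suasm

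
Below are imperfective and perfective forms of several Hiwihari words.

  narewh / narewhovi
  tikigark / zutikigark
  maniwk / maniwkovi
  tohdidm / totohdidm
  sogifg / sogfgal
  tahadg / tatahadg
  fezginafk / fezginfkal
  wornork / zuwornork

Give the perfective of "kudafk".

maniwk and fezginafk both end in -k yet inflect differently (maniwkovi, fezginfkal), so the final letter is not what conditions the rule; the second-to-last letter is.
"kudafk" has second-to-last letter 'f'. The stems whose second-to-last letter is 'f' (sogifg → sogfgal, fezginafk → fezginfkal) delete the last vowel and add -al.
So kudafk → kudfkal.

kudfkal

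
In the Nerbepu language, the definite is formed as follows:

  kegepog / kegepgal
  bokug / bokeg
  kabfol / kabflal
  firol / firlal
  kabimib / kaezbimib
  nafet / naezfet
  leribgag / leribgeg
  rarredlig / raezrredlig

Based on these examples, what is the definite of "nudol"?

bokug and kegepog both end in -g yet inflect differently (bokeg, kegepgal), so the final letter is not what conditions the rule; the last vowel is.
"nudol" has last vowel 'o'. The stems whose last vowel is 'o' (firol → firlal, kegepog → kegepgal, kabfol → kabflal) delete the last vowel and add -al.
So nudol → nudlal.

nudlal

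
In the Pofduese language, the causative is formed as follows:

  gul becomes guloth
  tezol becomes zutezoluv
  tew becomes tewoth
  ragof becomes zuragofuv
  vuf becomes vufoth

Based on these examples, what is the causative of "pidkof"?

vuf and ragof both end in -f yet inflect differently (vufoth, zuragofuv), so the final letter is not what conditions the rule; the number of vowels is.
"pidkof" has 2 vowels. The stems with 2 vowels (ragof → zuragofuv, tezol → zutezoluv) add zu- … -uv around the stem.
So pidkof → zupidkofuv.

zupidkofuv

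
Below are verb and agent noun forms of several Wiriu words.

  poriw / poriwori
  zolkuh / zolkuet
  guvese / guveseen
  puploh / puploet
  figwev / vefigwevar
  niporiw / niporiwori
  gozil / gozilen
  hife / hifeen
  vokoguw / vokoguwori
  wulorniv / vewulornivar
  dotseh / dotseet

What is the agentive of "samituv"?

vesamituvar

dotseh and figwev both have last vowel 'e' yet inflect differently (dotseet, vefigwevar), so the last vowel is not what conditions the rule; the final letter is.
"samituv" ends in -v. The stems ending in -v (wulorniv → vewulornivar, figwev → vefigwevar) add ve- … -ar around the stem.
So samituv → vesamituvar.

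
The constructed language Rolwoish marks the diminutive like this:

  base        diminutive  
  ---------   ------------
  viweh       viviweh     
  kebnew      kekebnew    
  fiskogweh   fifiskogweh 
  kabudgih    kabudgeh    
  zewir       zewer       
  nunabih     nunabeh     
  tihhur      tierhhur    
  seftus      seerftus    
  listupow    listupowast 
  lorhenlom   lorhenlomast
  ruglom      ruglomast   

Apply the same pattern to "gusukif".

viweh and kabudgih both end in -h yet inflect differently (viviweh, kabudgeh), so the final letter is not what conditions the rule; the last vowel is.
"gusukif" has last vowel 'i'. The stems whose last vowel is 'i' (kabudgih → kabudgeh, zewir → zewer, nunabih → nunabeh) change the last vowel to 'e'.
So gusukif → gusukef.

gusukef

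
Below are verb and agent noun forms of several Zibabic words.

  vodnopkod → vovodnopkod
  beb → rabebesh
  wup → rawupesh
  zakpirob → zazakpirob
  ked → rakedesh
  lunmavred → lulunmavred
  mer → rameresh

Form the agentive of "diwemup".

didiwemup

ked and lunmavred both end in -d yet inflect differently (rakedesh, lulunmavred), so the final letter is not what conditions the rule; the number of vowels is.
"diwemup" has 3 vowels. The stems with 3 vowels (lunmavred → lulunmavred, vodnopkod → vovodnopkod, zakpirob → zazakpirob) repeat the first consonant+vowel as a prefix.
So diwemup → didiwemup.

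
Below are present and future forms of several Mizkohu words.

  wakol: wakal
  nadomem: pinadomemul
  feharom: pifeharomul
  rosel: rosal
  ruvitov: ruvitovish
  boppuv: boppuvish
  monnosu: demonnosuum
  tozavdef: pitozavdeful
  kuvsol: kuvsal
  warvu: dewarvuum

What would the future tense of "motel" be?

motal

ruvitov and wakol both have last vowel 'o' yet inflect differently (ruvitovish, wakal), so the last vowel is not what conditions the rule; the final letter is.
"motel" ends in -l. The stems ending in -l (wakol → wakal, rosel → rosal, kuvsol → kuvsal) change the last vowel to 'a'.
So motel → motal.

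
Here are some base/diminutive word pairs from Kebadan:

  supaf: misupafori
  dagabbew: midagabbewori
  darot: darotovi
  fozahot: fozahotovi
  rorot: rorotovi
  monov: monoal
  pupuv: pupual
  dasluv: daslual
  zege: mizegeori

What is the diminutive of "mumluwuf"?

monov and fozahot both have last vowel 'o' yet inflect differently (monoal, fozahotovi), so the last vowel is not what conditions the rule; the final letter is.
"mumluwuf" ends in -f. The one such stem in the data (supaf → misupafori) adds mi- … -ori around the stem, so the same rule applies.
So mumluwuf → mimumluwufori.

mimumluwufori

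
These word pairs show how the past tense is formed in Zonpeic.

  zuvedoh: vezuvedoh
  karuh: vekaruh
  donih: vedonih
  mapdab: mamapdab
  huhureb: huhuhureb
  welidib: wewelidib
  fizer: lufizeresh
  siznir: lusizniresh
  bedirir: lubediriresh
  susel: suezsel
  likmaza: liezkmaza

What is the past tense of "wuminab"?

donih and welidib both have last vowel 'i' yet inflect differently (vedonih, wewelidib), so the last vowel is not what conditions the rule; the final letter is.
"wuminab" ends in -b. The stems ending in -b (mapdab → mamapdab, huhureb → huhuhureb, welidib → wewelidib) repeat the first consonant+vowel as a prefix.
So wuminab → wuwuminab.

wuwuminab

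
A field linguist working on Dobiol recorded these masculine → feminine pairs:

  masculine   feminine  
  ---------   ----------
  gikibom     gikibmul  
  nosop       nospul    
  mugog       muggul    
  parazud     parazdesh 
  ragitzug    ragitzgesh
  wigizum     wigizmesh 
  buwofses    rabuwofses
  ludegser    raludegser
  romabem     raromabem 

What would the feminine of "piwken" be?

rapiwken

"piwken" has last vowel 'e'. The stems whose last vowel is 'e' (buwofses → rabuwofses, ludegser → raludegser, romabem → raromabem) add the prefix ra-.
So piwken → rapiwken.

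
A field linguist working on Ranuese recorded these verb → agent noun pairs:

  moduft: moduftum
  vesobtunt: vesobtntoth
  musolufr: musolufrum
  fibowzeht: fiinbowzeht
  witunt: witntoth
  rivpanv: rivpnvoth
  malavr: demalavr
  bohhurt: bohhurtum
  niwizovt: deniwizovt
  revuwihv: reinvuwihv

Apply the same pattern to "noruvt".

vesobtunt and fibowzeht both end in -t yet inflect differently (vesobtntoth, fiinbowzeht), so the final letter is not what conditions the rule; the second-to-last letter is.
"noruvt" has second-to-last letter 'v'. The stems whose second-to-last letter is 'v' (malavr → demalavr, niwizovt → deniwizovt) add the prefix de-.
The other patterns: stems whose second-to-last letter is 'n' delete the last vowel and add -oth; stems whose second-to-last letter is 'h' insert -in- after the first vowel; stems whose second-to-last letter is 'f' or 'r' add -um.
So noruvt → denoruvt.

denoruvt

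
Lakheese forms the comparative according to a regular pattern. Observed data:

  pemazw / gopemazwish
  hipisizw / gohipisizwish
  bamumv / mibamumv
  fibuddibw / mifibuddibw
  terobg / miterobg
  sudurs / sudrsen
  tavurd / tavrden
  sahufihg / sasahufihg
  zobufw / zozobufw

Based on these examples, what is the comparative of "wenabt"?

miwenabt

pemazw and fibuddibw both end in -w yet inflect differently (gopemazwish, mifibuddibw), so the final letter is not what conditions the rule; the second-to-last letter is.
"wenabt" has second-to-last letter 'b'. The stems whose second-to-last letter is 'b' (fibuddibw → mifibuddibw, terobg → miterobg) add the prefix mi-.
The other patterns: stems whose second-to-last letter is 'z' add go- … -ish around the stem; stems whose second-to-last letter is 'r' delete the last vowel and add -en; stems whose second-to-last letter is 'f' or 'h' repeat the first consonant+vowel as a prefix.
So wenabt → miwenabt.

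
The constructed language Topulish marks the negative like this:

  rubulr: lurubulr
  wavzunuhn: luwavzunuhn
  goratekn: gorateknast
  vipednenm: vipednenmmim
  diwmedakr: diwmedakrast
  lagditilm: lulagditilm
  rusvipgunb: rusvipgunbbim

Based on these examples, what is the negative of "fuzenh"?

fuzenhhim

vipednenm and lagditilm both end in -m yet inflect differently (vipednenmmim, lulagditilm), so the final letter is not what conditions the rule; the second-to-last letter is.
"fuzenh" has second-to-last letter 'n'. The stems whose second-to-last letter is 'n' (rusvipgunb → rusvipgunbbim, vipednenm → vipednenmmim) double the final consonant and add -im.
So fuzenh → fuzenhhim.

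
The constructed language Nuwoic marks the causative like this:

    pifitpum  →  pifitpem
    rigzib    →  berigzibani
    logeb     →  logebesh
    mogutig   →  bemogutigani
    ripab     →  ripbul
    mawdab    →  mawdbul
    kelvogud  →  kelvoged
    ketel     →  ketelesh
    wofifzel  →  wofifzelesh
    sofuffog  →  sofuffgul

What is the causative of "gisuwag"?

ripab and rigzib both end in -b yet inflect differently (ripbul, berigzibani), so the final letter is not what conditions the rule; the last vowel is.
"gisuwag" has last vowel 'a'. The stems whose last vowel is 'a' (ripab → ripbul, mawdab → mawdbul) delete the last vowel and add -ul.
The other patterns: stems whose last vowel is 'i' add be- … -ani around the stem; stems whose last vowel is 'e' add -esh; stems whose last vowel is 'u' change the last vowel to 'e'.
So gisuwag → gisuwgul.

gisuwgul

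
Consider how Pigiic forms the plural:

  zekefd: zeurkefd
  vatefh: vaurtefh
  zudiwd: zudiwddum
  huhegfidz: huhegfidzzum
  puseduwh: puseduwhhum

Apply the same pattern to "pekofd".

peurkofd

vatefh and puseduwh both end in -h yet inflect differently (vaurtefh, puseduwhhum), so the final letter is not what conditions the rule; the second-to-last letter is.
"pekofd" has second-to-last letter 'f'. The stems whose second-to-last letter is 'f' (zekefd → zeurkefd, vatefh → vaurtefh) insert -ur- after the first vowel.
So pekofd → peurkofd.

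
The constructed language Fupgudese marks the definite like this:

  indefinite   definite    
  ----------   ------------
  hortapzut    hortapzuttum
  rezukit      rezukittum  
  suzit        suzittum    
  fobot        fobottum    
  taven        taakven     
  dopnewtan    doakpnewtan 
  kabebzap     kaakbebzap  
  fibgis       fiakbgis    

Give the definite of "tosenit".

tosenittum

rezukit and fibgis both have last vowel 'i' yet inflect differently (rezukittum, fiakbgis), so the last vowel is not what conditions the rule; the final letter is.
"tosenit" ends in -t. The stems ending in -t (hortapzut → hortapzuttum, rezukit → rezukittum, suzit → suzittum) double the final consonant and add -um.
So tosenit → tosenittum.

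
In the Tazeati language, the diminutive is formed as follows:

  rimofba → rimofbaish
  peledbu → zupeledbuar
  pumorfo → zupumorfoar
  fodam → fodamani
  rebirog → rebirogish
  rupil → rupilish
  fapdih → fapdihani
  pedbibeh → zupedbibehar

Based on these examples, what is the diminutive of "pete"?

zupetear

"pete" begins with p-. The stems beginning with p- (peledbu → zupeledbuar, pumorfo → zupumorfoar, pedbibeh → zupedbibehar) add zu- … -ar around the stem.
The other patterns: stems beginning with r- add -ish; stems beginning with f- add -ani.
So pete → zupetear.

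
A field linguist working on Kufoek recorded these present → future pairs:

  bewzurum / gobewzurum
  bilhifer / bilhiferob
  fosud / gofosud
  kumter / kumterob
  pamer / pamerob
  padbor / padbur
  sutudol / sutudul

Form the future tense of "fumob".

fumub

"fumob" has last vowel 'o'. The stems whose last vowel is 'o' (padbor → padbur, sutudol → sutudul) change the last vowel to 'u'.
The other patterns: stems whose last vowel is 'u' add the prefix go-; stems whose last vowel is 'e' add -ob.
So fumob → fumub.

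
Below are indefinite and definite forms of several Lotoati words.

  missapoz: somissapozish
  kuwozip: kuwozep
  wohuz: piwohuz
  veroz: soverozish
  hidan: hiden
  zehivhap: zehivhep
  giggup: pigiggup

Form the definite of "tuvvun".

pituvvun

"tuvvun" has last vowel 'u'. The stems whose last vowel is 'u' (giggup → pigiggup, wohuz → piwohuz) add the prefix pi-.
The other patterns: stems whose last vowel is 'a' or 'i' change the last vowel to 'e'; stems whose last vowel is 'o' add so- … -ish around the stem.
So tuvvun → pituvvun.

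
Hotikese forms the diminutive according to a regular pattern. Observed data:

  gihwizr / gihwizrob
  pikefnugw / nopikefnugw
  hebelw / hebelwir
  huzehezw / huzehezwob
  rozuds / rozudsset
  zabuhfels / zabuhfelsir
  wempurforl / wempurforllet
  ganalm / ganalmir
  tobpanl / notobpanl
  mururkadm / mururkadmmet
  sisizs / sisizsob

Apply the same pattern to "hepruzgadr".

hepruzgadrret

sisizs and rozuds both end in -s yet inflect differently (sisizsob, rozudsset), so the final letter is not what conditions the rule; the second-to-last letter is.
"hepruzgadr" has second-to-last letter 'd'. The stems whose second-to-last letter is 'd' (rozuds → rozudsset, mururkadm → mururkadmmet) double the final consonant and add -et.
The other patterns: stems whose second-to-last letter is 'z' add -ob; stems whose second-to-last letter is 'l' add -ir; stems whose second-to-last letter is 'g' or 'n' add the prefix no-.
So hepruzgadr → hepruzgadrret.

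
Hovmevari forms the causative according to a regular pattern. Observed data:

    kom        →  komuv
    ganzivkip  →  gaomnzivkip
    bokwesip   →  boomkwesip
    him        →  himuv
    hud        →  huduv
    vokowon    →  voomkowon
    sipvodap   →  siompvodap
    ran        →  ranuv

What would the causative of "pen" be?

"pen" has 1 vowel. The stems with 1 vowel (ran → ranuv, him → himuv, kom → komuv) add -uv.
So pen → penuv.

penuv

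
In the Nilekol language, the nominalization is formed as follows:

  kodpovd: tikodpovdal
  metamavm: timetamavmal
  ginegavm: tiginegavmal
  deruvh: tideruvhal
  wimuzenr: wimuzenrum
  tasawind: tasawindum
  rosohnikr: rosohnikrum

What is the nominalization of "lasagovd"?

kodpovd and tasawind both end in -d yet inflect differently (tikodpovdal, tasawindum), so the final letter is not what conditions the rule; the second-to-last letter is.
"lasagovd" has second-to-last letter 'v'. The stems whose second-to-last letter is 'v' (kodpovd → tikodpovdal, metamavm → timetamavmal, ginegavm → tiginegavmal) add ti- … -al around the stem.
The other pattern: stems whose second-to-last letter is 'k' or 'n' add -um.
So lasagovd → tilasagovdal.

tilasagovdal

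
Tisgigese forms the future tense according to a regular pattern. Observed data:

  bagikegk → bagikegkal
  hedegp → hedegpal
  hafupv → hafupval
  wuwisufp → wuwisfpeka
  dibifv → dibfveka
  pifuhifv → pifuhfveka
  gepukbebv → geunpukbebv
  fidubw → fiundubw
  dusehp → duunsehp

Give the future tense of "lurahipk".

hedegp and wuwisufp both end in -p yet inflect differently (hedegpal, wuwisfpeka), so the final letter is not what conditions the rule; the second-to-last letter is.
"lurahipk" has second-to-last letter 'p'. The one such stem in the data (hafupv → hafupval) adds -al, so the same rule applies.
So lurahipk → lurahipkal.

lurahipkal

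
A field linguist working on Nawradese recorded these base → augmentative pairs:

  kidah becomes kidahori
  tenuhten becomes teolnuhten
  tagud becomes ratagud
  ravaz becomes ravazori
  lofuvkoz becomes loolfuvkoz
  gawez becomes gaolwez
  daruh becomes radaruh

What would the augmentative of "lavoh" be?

kidah and daruh both end in -h yet inflect differently (kidahori, radaruh), so the final letter is not what conditions the rule; the last vowel is.
"lavoh" has last vowel 'o'. The one such stem in the data (lofuvkoz → loolfuvkoz) inserts -ol- after the first vowel (as do gawez, tenuhten), so the same rule applies.
The other patterns: stems whose last vowel is 'a' add -ori; stems whose last vowel is 'u' add the prefix ra-.
So lavoh → laolvoh.

laolvoh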